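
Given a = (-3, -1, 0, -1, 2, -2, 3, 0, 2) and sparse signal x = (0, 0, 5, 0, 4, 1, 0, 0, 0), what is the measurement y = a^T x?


Non-zero terms: ['0*5', '2*4', '-2*1']
Products: [0, 8, -2]
y = sum = 6.

6


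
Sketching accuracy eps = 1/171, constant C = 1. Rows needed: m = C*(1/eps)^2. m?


1/eps = 171.
(1/eps)^2 = 29241.
m = 1*29241 = 29241.

29241


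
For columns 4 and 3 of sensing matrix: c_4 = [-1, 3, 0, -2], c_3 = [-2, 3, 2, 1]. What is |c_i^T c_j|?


Inner product: -1*-2 + 3*3 + 0*2 + -2*1
Products: [2, 9, 0, -2]
Sum = 9.
|dot| = 9.

9


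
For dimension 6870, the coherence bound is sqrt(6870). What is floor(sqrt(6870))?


82^2 = 6724 <= 6870 < 6889 = 83^2, so 82 <= sqrt(6870) < 83.
floor(sqrt(6870)) = 82.

82


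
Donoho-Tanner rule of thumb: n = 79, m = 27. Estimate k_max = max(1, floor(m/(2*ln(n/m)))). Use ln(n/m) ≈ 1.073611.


n/m = 79/27.
ln(n/m) ≈ 1.073611.
2*ln(n/m) ≈ 2.147222.
m/(2*ln(n/m)) ≈ 27/2.147222 ≈ 12.5744.
floor = 12.
k_max = max(1, 12) = 12.

12


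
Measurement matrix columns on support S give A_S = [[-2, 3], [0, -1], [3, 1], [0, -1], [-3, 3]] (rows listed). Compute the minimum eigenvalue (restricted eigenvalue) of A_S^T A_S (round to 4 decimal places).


A_S^T A_S = [[22, -12], [-12, 21]].
trace = 43.
det = 318.
disc = trace^2 - 4*det = 1849 - 4*318 = 577.
sqrt(577) ≈ 24.020824.
lam_min = (43 - sqrt(577))/2 ≈ (43 - 24.020824)/2 = 9.489588 ≈ 9.4896.

9.4896


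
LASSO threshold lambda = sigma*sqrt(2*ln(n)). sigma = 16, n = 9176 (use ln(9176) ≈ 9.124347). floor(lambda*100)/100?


ln(9176) ≈ 9.124347.
2*ln(n) ≈ 18.248694.
sqrt(2*ln(n)) ≈ sqrt(18.248694) ≈ 4.271849.
lambda ≈ 16*4.271849 = 68.349584.
floor(lambda*100)/100 = 68.34.

68.34


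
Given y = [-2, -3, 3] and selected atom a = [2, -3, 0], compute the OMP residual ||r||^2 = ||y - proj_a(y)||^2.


a^T a = 13.
a^T y = 5.
coeff = 5/13 = 5/13.
||r||^2 = 261/13.

261/13


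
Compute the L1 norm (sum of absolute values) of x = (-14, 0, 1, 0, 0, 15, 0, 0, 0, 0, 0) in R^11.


Non-zero entries: [(0, -14), (2, 1), (5, 15)]
Absolute values: [14, 1, 15]
||x||_1 = sum = 30.

30


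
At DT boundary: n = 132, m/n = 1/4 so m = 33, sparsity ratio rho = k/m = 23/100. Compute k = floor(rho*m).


m = 1/4*132 = 33.
rho = 23/100.
rho*m = 23/100*33 = 7.59.
k = floor(7.59) = 7.

7


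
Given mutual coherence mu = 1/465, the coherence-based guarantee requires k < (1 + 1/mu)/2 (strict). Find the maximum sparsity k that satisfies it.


1/mu = 465.
1 + 1/mu = 466.
(1 + 1/mu)/2 = 233 is an integer and the inequality is strict, so k_max = 233 - 1 = 232.

232


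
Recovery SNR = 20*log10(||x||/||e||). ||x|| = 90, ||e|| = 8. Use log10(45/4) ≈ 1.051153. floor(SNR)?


||x||/||e|| = 90/8 = 45/4.
log10(45/4) ≈ 1.051153.
20*log10(||x||/||e||) ≈ 20*1.051153 = 21.02306.
floor(21.02306) = 21.

21


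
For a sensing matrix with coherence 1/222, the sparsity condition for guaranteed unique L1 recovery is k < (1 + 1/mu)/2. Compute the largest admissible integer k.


1/mu = 222.
1 + 1/mu = 223.
(1 + 1/mu)/2 = 111.5 is not an integer, so k_max = floor(111.5) = 111.

111


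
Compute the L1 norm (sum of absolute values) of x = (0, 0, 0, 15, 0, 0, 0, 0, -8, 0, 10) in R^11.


Non-zero entries: [(3, 15), (8, -8), (10, 10)]
Absolute values: [15, 8, 10]
||x||_1 = sum = 33.

33


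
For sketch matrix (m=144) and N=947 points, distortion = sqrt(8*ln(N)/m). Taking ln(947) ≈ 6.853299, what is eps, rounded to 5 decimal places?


ln(947) ≈ 6.853299.
8*ln(N)/m ≈ 8*6.853299/144 ≈ 0.38073883.
eps = sqrt(0.38073883) ≈ 0.6170404 ≈ 0.61704.

0.61704


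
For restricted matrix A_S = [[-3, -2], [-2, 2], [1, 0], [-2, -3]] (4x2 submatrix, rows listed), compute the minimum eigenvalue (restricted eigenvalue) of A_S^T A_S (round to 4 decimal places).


A_S^T A_S = [[18, 8], [8, 17]].
trace = 35.
det = 242.
disc = trace^2 - 4*det = 1225 - 4*242 = 257.
sqrt(257) ≈ 16.031220.
lam_min = (35 - sqrt(257))/2 ≈ (35 - 16.031220)/2 = 9.48439 ≈ 9.4844.

9.4844


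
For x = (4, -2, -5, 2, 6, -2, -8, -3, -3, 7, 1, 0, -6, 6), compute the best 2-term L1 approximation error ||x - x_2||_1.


Sorted |x_i| descending: [8, 7, 6, 6, 6, 5, 4, 3, 3, 2, 2, 2, 1, 0]
Keep top 2: [8, 7]
Tail entries: [6, 6, 6, 5, 4, 3, 3, 2, 2, 2, 1, 0]
L1 error = sum of tail = 40.

40


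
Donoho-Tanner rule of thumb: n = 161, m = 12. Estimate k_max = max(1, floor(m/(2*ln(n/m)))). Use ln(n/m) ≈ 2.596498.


n/m = 161/12.
ln(n/m) ≈ 2.596498.
2*ln(n/m) ≈ 5.192996.
m/(2*ln(n/m)) ≈ 12/5.192996 ≈ 2.3108.
floor = 2.
k_max = max(1, 2) = 2.

2


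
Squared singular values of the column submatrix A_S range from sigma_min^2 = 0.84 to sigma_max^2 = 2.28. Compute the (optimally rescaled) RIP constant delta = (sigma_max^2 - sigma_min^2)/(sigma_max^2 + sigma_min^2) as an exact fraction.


lambda_max - lambda_min = 2.28 - 0.84 = 1.44.
lambda_max + lambda_min = 2.28 + 0.84 = 3.12.
delta = 1.44/3.12 = 144/312 = 6/13.

6/13


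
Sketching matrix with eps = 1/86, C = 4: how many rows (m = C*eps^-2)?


1/eps = 86.
(1/eps)^2 = 7396.
m = 4*7396 = 29584.

29584


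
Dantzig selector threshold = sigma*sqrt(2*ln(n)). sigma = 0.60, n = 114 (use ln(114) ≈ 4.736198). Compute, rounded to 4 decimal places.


ln(114) ≈ 4.736198.
2*ln(n) ≈ 9.472396.
sqrt(2*ln(n)) ≈ sqrt(9.472396) ≈ 3.077726.
threshold ≈ 0.60*3.077726 = 1.8466356 ≈ 1.8466.

1.8466


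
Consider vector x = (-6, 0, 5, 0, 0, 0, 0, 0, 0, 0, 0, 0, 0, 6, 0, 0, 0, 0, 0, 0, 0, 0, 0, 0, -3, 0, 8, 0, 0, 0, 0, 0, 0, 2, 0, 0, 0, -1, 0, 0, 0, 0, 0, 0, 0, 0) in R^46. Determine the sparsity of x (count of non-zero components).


Non-zero positions: [0, 2, 13, 24, 26, 33, 37].
Sparsity = 7.

7


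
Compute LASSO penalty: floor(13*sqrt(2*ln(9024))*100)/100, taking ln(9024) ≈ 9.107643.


ln(9024) ≈ 9.107643.
2*ln(n) ≈ 18.215286.
sqrt(2*ln(n)) ≈ sqrt(18.215286) ≈ 4.267937.
lambda ≈ 13*4.267937 = 55.483181.
floor(lambda*100)/100 = 55.48.

55.48


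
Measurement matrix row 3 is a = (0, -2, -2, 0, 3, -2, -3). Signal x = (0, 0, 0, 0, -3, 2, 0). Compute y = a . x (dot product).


Non-zero terms: ['3*-3', '-2*2']
Products: [-9, -4]
y = sum = -13.

-13


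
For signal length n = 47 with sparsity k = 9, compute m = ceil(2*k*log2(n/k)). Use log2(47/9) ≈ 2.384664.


log2(n/k) = log2(47/9) ≈ 2.384664.
2*k*log2(n/k) ≈ 2*9*2.384664 = 42.923952.
m = ceil(42.923952) = 43.

43


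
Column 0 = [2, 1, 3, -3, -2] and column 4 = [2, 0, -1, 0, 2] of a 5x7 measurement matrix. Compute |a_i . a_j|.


Inner product: 2*2 + 1*0 + 3*-1 + -3*0 + -2*2
Products: [4, 0, -3, 0, -4]
Sum = -3.
|dot| = 3.

3


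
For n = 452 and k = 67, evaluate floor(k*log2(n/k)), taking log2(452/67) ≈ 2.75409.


log2(n/k) = log2(452/67) ≈ 2.75409.
k*log2(n/k) ≈ 67*2.75409 = 184.52403.
floor(184.52403) = 184.

184


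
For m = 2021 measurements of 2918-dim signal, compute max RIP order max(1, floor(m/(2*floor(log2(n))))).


floor(log2(2918)) = 11.
2*11 = 22.
m/(2*floor(log2(n))) = 2021/22 ≈ 91.8636.
floor = 91.
k = max(1, 91) = 91.

91


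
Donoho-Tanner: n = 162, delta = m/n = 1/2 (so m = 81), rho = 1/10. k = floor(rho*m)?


m = 1/2*162 = 81.
rho = 1/10.
rho*m = 1/10*81 = 8.1.
k = floor(8.1) = 8.

8


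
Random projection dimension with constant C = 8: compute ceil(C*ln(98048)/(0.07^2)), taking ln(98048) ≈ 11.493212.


ln(98048) ≈ 11.493212.
eps^2 = 0.07^2 = 0.0049.
C*ln(N)/eps^2 ≈ 8*11.493212/0.0049 ≈ 18764.4278.
m = ceil(18764.4278) = 18765.

18765


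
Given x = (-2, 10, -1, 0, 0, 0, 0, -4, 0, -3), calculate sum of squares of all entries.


Non-zero entries: [(0, -2), (1, 10), (2, -1), (7, -4), (9, -3)]
Squares: [4, 100, 1, 16, 9]
||x||_2^2 = sum = 130.

130


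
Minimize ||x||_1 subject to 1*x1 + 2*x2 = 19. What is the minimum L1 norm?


Axis intercepts:
  x1 = 19, x2 = 0: L1 = 19
  x1 = 0, x2 = 19/2: L1 = 19/2
x* = (0, 19/2)
||x*||_1 = 19/2.

19/2


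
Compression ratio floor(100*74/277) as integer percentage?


100*m/n = 100*74/277 ≈ 26.7148.
floor = 26.

26


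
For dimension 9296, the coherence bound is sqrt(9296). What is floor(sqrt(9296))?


96^2 = 9216 <= 9296 < 9409 = 97^2, so 96 <= sqrt(9296) < 97.
floor(sqrt(9296)) = 96.

96


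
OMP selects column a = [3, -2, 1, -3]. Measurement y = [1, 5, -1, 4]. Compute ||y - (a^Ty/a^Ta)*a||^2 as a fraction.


a^T a = 23.
a^T y = -20.
coeff = -20/23 = -20/23.
||r||^2 = 589/23.

589/23


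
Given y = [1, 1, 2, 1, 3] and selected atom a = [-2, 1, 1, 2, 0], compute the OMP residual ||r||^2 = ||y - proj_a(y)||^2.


a^T a = 10.
a^T y = 3.
coeff = 3/10 = 3/10.
||r||^2 = 151/10.

151/10


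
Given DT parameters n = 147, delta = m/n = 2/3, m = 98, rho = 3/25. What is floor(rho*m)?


m = 2/3*147 = 98.
rho = 3/25.
rho*m = 3/25*98 = 11.76.
k = floor(11.76) = 11.

11


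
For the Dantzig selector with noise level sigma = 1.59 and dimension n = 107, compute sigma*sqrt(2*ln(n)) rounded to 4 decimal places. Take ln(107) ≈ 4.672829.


ln(107) ≈ 4.672829.
2*ln(n) ≈ 9.345658.
sqrt(2*ln(n)) ≈ sqrt(9.345658) ≈ 3.057067.
threshold ≈ 1.59*3.057067 = 4.86073653 ≈ 4.8607.

4.8607


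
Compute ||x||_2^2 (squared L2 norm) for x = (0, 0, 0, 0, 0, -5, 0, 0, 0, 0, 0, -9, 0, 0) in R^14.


Non-zero entries: [(5, -5), (11, -9)]
Squares: [25, 81]
||x||_2^2 = sum = 106.

106


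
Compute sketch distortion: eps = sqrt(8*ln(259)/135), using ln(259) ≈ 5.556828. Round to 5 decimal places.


ln(259) ≈ 5.556828.
8*ln(N)/m ≈ 8*5.556828/135 ≈ 0.32929351.
eps = sqrt(0.32929351) ≈ 0.573841 ≈ 0.57384.

0.57384


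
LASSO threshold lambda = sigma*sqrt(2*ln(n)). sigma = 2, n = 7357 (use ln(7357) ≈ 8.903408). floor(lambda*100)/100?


ln(7357) ≈ 8.903408.
2*ln(n) ≈ 17.806816.
sqrt(2*ln(n)) ≈ sqrt(17.806816) ≈ 4.219812.
lambda ≈ 2*4.219812 = 8.439624.
floor(lambda*100)/100 = 8.43.

8.43


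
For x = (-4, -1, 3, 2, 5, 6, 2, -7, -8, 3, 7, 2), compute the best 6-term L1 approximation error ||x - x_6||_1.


Sorted |x_i| descending: [8, 7, 7, 6, 5, 4, 3, 3, 2, 2, 2, 1]
Keep top 6: [8, 7, 7, 6, 5, 4]
Tail entries: [3, 3, 2, 2, 2, 1]
L1 error = sum of tail = 13.

13


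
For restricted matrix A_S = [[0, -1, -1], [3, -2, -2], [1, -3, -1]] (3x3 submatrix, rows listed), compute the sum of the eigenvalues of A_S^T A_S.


Sum of eigenvalues of A_S^T A_S = trace(A_S^T A_S) = sum of squared column norms of A_S.
A_S^T A_S diagonal: [10, 14, 6].
trace = 10 + 14 + 6 = 30.

30


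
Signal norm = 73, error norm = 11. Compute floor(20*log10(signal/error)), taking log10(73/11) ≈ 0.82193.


||x||/||e|| = 73/11.
log10(73/11) ≈ 0.82193.
20*log10(||x||/||e||) ≈ 20*0.82193 = 16.4386.
floor(16.4386) = 16.

16


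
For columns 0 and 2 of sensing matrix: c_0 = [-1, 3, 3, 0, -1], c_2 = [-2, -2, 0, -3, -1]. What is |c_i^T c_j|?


Inner product: -1*-2 + 3*-2 + 3*0 + 0*-3 + -1*-1
Products: [2, -6, 0, 0, 1]
Sum = -3.
|dot| = 3.

3


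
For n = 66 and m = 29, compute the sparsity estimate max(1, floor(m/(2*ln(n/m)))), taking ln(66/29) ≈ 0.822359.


n/m = 66/29.
ln(n/m) ≈ 0.822359.
2*ln(n/m) ≈ 1.644718.
m/(2*ln(n/m)) ≈ 29/1.644718 ≈ 17.6322.
floor = 17.
k_max = max(1, 17) = 17.

17


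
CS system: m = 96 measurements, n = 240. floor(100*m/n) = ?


100*m/n = 100*96/240 ≈ 40.0.
floor = 40.

40


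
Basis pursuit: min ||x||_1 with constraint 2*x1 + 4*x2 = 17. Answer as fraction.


Axis intercepts:
  x1 = 17/2, x2 = 0: L1 = 17/2
  x1 = 0, x2 = 17/4: L1 = 17/4
x* = (0, 17/4)
||x*||_1 = 17/4.

17/4


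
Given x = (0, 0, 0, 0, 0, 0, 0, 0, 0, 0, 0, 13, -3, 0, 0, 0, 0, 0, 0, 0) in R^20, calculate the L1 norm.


Non-zero entries: [(11, 13), (12, -3)]
Absolute values: [13, 3]
||x||_1 = sum = 16.

16


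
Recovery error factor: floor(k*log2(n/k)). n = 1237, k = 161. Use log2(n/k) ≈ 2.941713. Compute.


log2(n/k) = log2(1237/161) ≈ 2.941713.
k*log2(n/k) ≈ 161*2.941713 = 473.615793.
floor(473.615793) = 473.

473


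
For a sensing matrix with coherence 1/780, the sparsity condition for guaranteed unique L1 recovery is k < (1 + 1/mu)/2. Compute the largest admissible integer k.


1/mu = 780.
1 + 1/mu = 781.
(1 + 1/mu)/2 = 390.5 is not an integer, so k_max = floor(390.5) = 390.

390


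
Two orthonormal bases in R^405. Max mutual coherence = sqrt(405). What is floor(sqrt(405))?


20^2 = 400 <= 405 < 441 = 21^2, so 20 <= sqrt(405) < 21.
floor(sqrt(405)) = 20.

20


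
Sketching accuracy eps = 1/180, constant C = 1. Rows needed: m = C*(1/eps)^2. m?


1/eps = 180.
(1/eps)^2 = 32400.
m = 1*32400 = 32400.

32400


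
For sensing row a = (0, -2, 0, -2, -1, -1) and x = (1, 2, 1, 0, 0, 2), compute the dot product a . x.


Non-zero terms: ['0*1', '-2*2', '0*1', '-1*2']
Products: [0, -4, 0, -2]
y = sum = -6.

-6


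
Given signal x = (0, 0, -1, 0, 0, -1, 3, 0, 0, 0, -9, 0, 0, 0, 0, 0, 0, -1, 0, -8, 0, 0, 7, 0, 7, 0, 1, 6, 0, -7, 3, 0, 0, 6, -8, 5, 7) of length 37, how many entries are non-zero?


Non-zero positions: [2, 5, 6, 10, 17, 19, 22, 24, 26, 27, 29, 30, 33, 34, 35, 36].
Sparsity = 16.

16


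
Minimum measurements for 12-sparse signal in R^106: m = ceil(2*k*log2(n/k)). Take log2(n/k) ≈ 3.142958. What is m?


log2(n/k) = log2(106/12) ≈ 3.142958.
2*k*log2(n/k) ≈ 2*12*3.142958 = 75.430992.
m = ceil(75.430992) = 76.

76


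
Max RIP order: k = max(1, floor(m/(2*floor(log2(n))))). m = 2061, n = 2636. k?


floor(log2(2636)) = 11.
2*11 = 22.
m/(2*floor(log2(n))) = 2061/22 ≈ 93.6818.
floor = 93.
k = max(1, 93) = 93.

93


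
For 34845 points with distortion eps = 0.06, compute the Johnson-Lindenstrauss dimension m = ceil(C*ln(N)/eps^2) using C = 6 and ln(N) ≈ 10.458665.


ln(34845) ≈ 10.458665.
eps^2 = 0.06^2 = 0.0036.
C*ln(N)/eps^2 ≈ 6*10.458665/0.0036 ≈ 17431.1083.
m = ceil(17431.1083) = 17432.

17432


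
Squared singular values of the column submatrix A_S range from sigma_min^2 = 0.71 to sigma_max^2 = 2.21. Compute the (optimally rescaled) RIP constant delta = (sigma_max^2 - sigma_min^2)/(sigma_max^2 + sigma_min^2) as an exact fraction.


lambda_max - lambda_min = 2.21 - 0.71 = 1.50.
lambda_max + lambda_min = 2.21 + 0.71 = 2.92.
delta = 1.50/2.92 = 150/292 = 75/146.

75/146


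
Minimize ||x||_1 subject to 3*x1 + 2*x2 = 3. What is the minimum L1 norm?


Axis intercepts:
  x1 = 1, x2 = 0: L1 = 1
  x1 = 0, x2 = 3/2: L1 = 3/2
x* = (1, 0)
||x*||_1 = 1.

1


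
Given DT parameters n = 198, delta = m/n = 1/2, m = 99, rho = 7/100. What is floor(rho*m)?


m = 1/2*198 = 99.
rho = 7/100.
rho*m = 7/100*99 = 6.93.
k = floor(6.93) = 6.

6


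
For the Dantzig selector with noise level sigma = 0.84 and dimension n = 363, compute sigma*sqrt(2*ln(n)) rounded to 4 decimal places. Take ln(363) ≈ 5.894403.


ln(363) ≈ 5.894403.
2*ln(n) ≈ 11.788806.
sqrt(2*ln(n)) ≈ sqrt(11.788806) ≈ 3.433483.
threshold ≈ 0.84*3.433483 = 2.88412572 ≈ 2.8841.

2.8841


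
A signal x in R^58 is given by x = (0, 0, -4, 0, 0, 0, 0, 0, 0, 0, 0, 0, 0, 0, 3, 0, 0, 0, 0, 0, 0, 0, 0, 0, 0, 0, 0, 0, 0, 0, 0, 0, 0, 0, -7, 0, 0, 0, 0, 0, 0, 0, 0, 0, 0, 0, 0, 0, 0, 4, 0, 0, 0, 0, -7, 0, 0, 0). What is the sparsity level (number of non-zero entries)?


Non-zero positions: [2, 14, 34, 49, 54].
Sparsity = 5.

5


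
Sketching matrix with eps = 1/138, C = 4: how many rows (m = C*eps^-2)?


1/eps = 138.
(1/eps)^2 = 19044.
m = 4*19044 = 76176.

76176


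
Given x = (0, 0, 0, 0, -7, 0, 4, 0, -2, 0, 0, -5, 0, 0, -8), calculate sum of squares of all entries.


Non-zero entries: [(4, -7), (6, 4), (8, -2), (11, -5), (14, -8)]
Squares: [49, 16, 4, 25, 64]
||x||_2^2 = sum = 158.

158


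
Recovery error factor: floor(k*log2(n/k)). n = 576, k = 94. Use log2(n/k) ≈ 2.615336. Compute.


log2(n/k) = log2(576/94) ≈ 2.615336.
k*log2(n/k) ≈ 94*2.615336 = 245.841584.
floor(245.841584) = 245.

245


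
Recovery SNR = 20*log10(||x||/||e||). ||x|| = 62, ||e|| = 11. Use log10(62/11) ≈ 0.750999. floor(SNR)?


||x||/||e|| = 62/11.
log10(62/11) ≈ 0.750999.
20*log10(||x||/||e||) ≈ 20*0.750999 = 15.01998.
floor(15.01998) = 15.

15


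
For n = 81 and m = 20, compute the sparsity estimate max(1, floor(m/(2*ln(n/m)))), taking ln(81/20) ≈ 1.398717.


n/m = 81/20.
ln(n/m) ≈ 1.398717.
2*ln(n/m) ≈ 2.797434.
m/(2*ln(n/m)) ≈ 20/2.797434 ≈ 7.1494.
floor = 7.
k_max = max(1, 7) = 7.

7


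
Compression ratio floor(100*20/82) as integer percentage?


100*m/n = 100*20/82 ≈ 24.3902.
floor = 24.

24


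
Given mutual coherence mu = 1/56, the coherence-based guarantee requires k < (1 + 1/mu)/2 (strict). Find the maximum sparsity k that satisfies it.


1/mu = 56.
1 + 1/mu = 57.
(1 + 1/mu)/2 = 28.5 is not an integer, so k_max = floor(28.5) = 28.

28


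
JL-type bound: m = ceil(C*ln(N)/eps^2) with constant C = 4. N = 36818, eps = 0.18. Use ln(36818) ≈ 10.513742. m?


ln(36818) ≈ 10.513742.
eps^2 = 0.18^2 = 0.0324.
C*ln(N)/eps^2 ≈ 4*10.513742/0.0324 ≈ 1297.9928.
m = ceil(1297.9928) = 1298.

1298


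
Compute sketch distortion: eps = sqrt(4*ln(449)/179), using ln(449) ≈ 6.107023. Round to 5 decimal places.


ln(449) ≈ 6.107023.
4*ln(N)/m ≈ 4*6.107023/179 ≈ 0.13646979.
eps = sqrt(0.13646979) ≈ 0.3694182 ≈ 0.36942.

0.36942


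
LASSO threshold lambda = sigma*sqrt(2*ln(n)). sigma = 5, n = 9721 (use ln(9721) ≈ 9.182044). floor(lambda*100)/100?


ln(9721) ≈ 9.182044.
2*ln(n) ≈ 18.364088.
sqrt(2*ln(n)) ≈ sqrt(18.364088) ≈ 4.285334.
lambda ≈ 5*4.285334 = 21.42667.
floor(lambda*100)/100 = 21.42.

21.42


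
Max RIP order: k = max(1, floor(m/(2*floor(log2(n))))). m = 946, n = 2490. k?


floor(log2(2490)) = 11.
2*11 = 22.
m/(2*floor(log2(n))) = 946/22 ≈ 43.0.
floor = 43.
k = max(1, 43) = 43.

43


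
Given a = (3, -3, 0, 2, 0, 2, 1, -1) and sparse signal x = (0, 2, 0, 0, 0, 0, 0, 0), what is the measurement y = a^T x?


Non-zero terms: ['-3*2']
Products: [-6]
y = sum = -6.

-6


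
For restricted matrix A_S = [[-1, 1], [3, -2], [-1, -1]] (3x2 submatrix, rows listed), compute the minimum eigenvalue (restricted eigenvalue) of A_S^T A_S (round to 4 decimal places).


A_S^T A_S = [[11, -6], [-6, 6]].
trace = 17.
det = 30.
disc = trace^2 - 4*det = 289 - 4*30 = 169.
sqrt(169) = 13.
lam_min = (17 - 13)/2 = 2 = 2.0000.

2.0000


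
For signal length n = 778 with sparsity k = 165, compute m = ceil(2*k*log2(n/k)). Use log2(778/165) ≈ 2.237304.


log2(n/k) = log2(778/165) ≈ 2.237304.
2*k*log2(n/k) ≈ 2*165*2.237304 = 738.31032.
m = ceil(738.31032) = 739.

739


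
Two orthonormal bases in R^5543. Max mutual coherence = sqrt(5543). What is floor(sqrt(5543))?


74^2 = 5476 <= 5543 < 5625 = 75^2, so 74 <= sqrt(5543) < 75.
floor(sqrt(5543)) = 74.

74


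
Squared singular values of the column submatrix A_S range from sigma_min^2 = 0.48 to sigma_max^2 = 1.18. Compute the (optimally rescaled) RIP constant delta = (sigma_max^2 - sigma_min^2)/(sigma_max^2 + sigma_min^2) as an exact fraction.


lambda_max - lambda_min = 1.18 - 0.48 = 0.70.
lambda_max + lambda_min = 1.18 + 0.48 = 1.66.
delta = 0.70/1.66 = 70/166 = 35/83.

35/83


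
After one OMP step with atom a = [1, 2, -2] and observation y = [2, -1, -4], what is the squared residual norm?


a^T a = 9.
a^T y = 8.
coeff = 8/9 = 8/9.
||r||^2 = 125/9.

125/9


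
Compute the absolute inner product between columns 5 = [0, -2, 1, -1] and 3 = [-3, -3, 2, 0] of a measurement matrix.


Inner product: 0*-3 + -2*-3 + 1*2 + -1*0
Products: [0, 6, 2, 0]
Sum = 8.
|dot| = 8.

8


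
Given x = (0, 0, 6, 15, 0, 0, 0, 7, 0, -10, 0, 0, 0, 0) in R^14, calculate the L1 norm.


Non-zero entries: [(2, 6), (3, 15), (7, 7), (9, -10)]
Absolute values: [6, 15, 7, 10]
||x||_1 = sum = 38.

38


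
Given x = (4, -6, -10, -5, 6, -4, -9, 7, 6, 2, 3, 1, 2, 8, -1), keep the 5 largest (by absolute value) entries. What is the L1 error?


Sorted |x_i| descending: [10, 9, 8, 7, 6, 6, 6, 5, 4, 4, 3, 2, 2, 1, 1]
Keep top 5: [10, 9, 8, 7, 6]
Tail entries: [6, 6, 5, 4, 4, 3, 2, 2, 1, 1]
L1 error = sum of tail = 34.

34


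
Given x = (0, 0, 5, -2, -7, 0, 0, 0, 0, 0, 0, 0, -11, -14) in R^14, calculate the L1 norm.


Non-zero entries: [(2, 5), (3, -2), (4, -7), (12, -11), (13, -14)]
Absolute values: [5, 2, 7, 11, 14]
||x||_1 = sum = 39.

39


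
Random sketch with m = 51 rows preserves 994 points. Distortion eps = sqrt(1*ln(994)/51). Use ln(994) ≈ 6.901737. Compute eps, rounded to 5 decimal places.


ln(994) ≈ 6.901737.
1*ln(N)/m ≈ 1*6.901737/51 ≈ 0.13532818.
eps = sqrt(0.13532818) ≈ 0.3678698 ≈ 0.36787.

0.36787


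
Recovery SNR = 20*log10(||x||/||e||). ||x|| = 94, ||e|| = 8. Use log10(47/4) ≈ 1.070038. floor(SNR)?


||x||/||e|| = 94/8 = 47/4.
log10(47/4) ≈ 1.070038.
20*log10(||x||/||e||) ≈ 20*1.070038 = 21.40076.
floor(21.40076) = 21.

21


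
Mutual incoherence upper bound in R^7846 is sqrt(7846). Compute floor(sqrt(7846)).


88^2 = 7744 <= 7846 < 7921 = 89^2, so 88 <= sqrt(7846) < 89.
floor(sqrt(7846)) = 88.

88


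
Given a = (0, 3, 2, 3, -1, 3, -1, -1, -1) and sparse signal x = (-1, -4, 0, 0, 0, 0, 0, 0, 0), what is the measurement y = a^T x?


Non-zero terms: ['0*-1', '3*-4']
Products: [0, -12]
y = sum = -12.

-12


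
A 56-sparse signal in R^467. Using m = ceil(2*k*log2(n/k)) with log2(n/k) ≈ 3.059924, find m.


log2(n/k) = log2(467/56) ≈ 3.059924.
2*k*log2(n/k) ≈ 2*56*3.059924 = 342.711488.
m = ceil(342.711488) = 343.

343


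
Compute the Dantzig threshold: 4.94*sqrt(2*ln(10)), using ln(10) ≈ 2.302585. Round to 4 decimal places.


ln(10) ≈ 2.302585.
2*ln(n) ≈ 4.60517.
sqrt(2*ln(n)) ≈ sqrt(4.60517) ≈ 2.145966.
threshold ≈ 4.94*2.145966 = 10.60107204 ≈ 10.6011.

10.6011


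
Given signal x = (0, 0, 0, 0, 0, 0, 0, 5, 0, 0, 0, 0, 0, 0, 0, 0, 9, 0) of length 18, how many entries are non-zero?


Non-zero positions: [7, 16].
Sparsity = 2.

2


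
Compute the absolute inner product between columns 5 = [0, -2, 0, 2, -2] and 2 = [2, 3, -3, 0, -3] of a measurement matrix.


Inner product: 0*2 + -2*3 + 0*-3 + 2*0 + -2*-3
Products: [0, -6, 0, 0, 6]
Sum = 0.
|dot| = 0.

0


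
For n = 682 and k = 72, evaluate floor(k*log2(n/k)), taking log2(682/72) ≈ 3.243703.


log2(n/k) = log2(682/72) ≈ 3.243703.
k*log2(n/k) ≈ 72*3.243703 = 233.546616.
floor(233.546616) = 233.

233


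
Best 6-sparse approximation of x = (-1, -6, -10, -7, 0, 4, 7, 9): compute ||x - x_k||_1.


Sorted |x_i| descending: [10, 9, 7, 7, 6, 4, 1, 0]
Keep top 6: [10, 9, 7, 7, 6, 4]
Tail entries: [1, 0]
L1 error = sum of tail = 1.

1


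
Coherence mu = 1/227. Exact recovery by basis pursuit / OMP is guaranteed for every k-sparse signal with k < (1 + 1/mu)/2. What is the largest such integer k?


1/mu = 227.
1 + 1/mu = 228.
(1 + 1/mu)/2 = 114 is an integer and the inequality is strict, so k_max = 114 - 1 = 113.

113


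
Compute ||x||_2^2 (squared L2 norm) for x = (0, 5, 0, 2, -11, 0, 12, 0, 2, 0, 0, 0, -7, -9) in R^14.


Non-zero entries: [(1, 5), (3, 2), (4, -11), (6, 12), (8, 2), (12, -7), (13, -9)]
Squares: [25, 4, 121, 144, 4, 49, 81]
||x||_2^2 = sum = 428.

428


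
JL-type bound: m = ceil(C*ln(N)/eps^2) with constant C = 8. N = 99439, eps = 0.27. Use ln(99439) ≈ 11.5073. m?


ln(99439) ≈ 11.5073.
eps^2 = 0.27^2 = 0.0729.
C*ln(N)/eps^2 ≈ 8*11.5073/0.0729 ≈ 1262.8038.
m = ceil(1262.8038) = 1263.

1263


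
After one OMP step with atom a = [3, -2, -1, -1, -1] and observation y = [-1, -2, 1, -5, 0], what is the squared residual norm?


a^T a = 16.
a^T y = 5.
coeff = 5/16 = 5/16.
||r||^2 = 471/16.

471/16


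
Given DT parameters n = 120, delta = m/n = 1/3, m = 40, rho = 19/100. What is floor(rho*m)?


m = 1/3*120 = 40.
rho = 19/100.
rho*m = 19/100*40 = 7.6.
k = floor(7.6) = 7.

7


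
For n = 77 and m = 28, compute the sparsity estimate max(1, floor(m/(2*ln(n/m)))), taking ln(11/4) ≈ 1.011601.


n/m = 77/28 = 11/4.
ln(n/m) ≈ 1.011601.
2*ln(n/m) ≈ 2.023202.
m/(2*ln(n/m)) ≈ 28/2.023202 ≈ 13.8394.
floor = 13.
k_max = max(1, 13) = 13.

13


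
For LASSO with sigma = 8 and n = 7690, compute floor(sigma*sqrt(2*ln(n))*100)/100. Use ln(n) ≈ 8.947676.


ln(7690) ≈ 8.947676.
2*ln(n) ≈ 17.895352.
sqrt(2*ln(n)) ≈ sqrt(17.895352) ≈ 4.23029.
lambda ≈ 8*4.23029 = 33.84232.
floor(lambda*100)/100 = 33.84.

33.84


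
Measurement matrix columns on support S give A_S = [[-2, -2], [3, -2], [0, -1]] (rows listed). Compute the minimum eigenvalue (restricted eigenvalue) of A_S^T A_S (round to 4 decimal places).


A_S^T A_S = [[13, -2], [-2, 9]].
trace = 22.
det = 113.
disc = trace^2 - 4*det = 484 - 4*113 = 32.
sqrt(32) ≈ 5.656854.
lam_min = (22 - sqrt(32))/2 ≈ (22 - 5.656854)/2 = 8.171573 ≈ 8.1716.

8.1716


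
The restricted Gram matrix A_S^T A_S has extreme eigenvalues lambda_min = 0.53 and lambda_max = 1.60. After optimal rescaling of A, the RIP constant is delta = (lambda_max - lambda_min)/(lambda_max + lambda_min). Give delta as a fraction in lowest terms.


lambda_max - lambda_min = 1.60 - 0.53 = 1.07.
lambda_max + lambda_min = 1.60 + 0.53 = 2.13.
delta = 1.07/2.13 = 107/213.

107/213


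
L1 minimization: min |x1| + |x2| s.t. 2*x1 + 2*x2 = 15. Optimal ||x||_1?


Axis intercepts:
  x1 = 15/2, x2 = 0: L1 = 15/2
  x1 = 0, x2 = 15/2: L1 = 15/2
x* = (15/2, 0)
||x*||_1 = 15/2.

15/2


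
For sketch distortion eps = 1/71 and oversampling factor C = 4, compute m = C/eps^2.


1/eps = 71.
(1/eps)^2 = 5041.
m = 4*5041 = 20164.

20164


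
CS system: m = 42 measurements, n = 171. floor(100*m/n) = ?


100*m/n = 100*42/171 ≈ 24.5614.
floor = 24.

24


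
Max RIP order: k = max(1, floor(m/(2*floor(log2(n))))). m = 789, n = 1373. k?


floor(log2(1373)) = 10.
2*10 = 20.
m/(2*floor(log2(n))) = 789/20 ≈ 39.45.
floor = 39.
k = max(1, 39) = 39.

39


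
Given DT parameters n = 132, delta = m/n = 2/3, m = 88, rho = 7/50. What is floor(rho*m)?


m = 2/3*132 = 88.
rho = 7/50.
rho*m = 7/50*88 = 12.32.
k = floor(12.32) = 12.

12


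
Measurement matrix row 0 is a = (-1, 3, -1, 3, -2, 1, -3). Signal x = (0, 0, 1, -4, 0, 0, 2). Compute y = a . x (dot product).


Non-zero terms: ['-1*1', '3*-4', '-3*2']
Products: [-1, -12, -6]
y = sum = -19.

-19


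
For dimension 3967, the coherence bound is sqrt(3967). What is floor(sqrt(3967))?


62^2 = 3844 <= 3967 < 3969 = 63^2, so 62 <= sqrt(3967) < 63.
floor(sqrt(3967)) = 62.

62


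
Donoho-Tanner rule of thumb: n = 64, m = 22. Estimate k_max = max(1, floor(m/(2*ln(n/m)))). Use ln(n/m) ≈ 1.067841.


n/m = 64/22 = 32/11.
ln(n/m) ≈ 1.067841.
2*ln(n/m) ≈ 2.135682.
m/(2*ln(n/m)) ≈ 22/2.135682 ≈ 10.3012.
floor = 10.
k_max = max(1, 10) = 10.

10


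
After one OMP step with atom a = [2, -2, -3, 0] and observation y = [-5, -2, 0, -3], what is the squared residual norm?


a^T a = 17.
a^T y = -6.
coeff = -6/17 = -6/17.
||r||^2 = 610/17.

610/17


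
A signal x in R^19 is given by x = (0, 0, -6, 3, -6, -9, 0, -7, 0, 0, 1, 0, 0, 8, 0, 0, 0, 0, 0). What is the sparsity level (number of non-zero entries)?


Non-zero positions: [2, 3, 4, 5, 7, 10, 13].
Sparsity = 7.

7


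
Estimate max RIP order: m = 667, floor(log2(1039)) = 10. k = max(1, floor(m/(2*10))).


floor(log2(1039)) = 10.
2*10 = 20.
m/(2*floor(log2(n))) = 667/20 ≈ 33.35.
floor = 33.
k = max(1, 33) = 33.

33


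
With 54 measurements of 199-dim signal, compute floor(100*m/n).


100*m/n = 100*54/199 ≈ 27.1357.
floor = 27.

27


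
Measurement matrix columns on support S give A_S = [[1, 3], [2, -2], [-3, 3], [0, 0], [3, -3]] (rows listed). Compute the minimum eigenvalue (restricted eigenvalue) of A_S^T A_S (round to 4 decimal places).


A_S^T A_S = [[23, -19], [-19, 31]].
trace = 54.
det = 352.
disc = trace^2 - 4*det = 2916 - 4*352 = 1508.
sqrt(1508) ≈ 38.832976.
lam_min = (54 - sqrt(1508))/2 ≈ (54 - 38.832976)/2 = 7.583512 ≈ 7.5835.

7.5835


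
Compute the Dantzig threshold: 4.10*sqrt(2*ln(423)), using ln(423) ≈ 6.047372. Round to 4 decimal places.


ln(423) ≈ 6.047372.
2*ln(n) ≈ 12.094744.
sqrt(2*ln(n)) ≈ sqrt(12.094744) ≈ 3.47775.
threshold ≈ 4.10*3.47775 = 14.258775 ≈ 14.2588.

14.2588


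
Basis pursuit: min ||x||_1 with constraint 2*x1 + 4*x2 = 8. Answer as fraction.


Axis intercepts:
  x1 = 4, x2 = 0: L1 = 4
  x1 = 0, x2 = 2: L1 = 2
x* = (0, 2)
||x*||_1 = 2.

2


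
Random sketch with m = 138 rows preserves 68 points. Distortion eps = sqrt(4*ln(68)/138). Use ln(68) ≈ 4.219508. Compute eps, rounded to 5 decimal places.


ln(68) ≈ 4.219508.
4*ln(N)/m ≈ 4*4.219508/138 ≈ 0.12230458.
eps = sqrt(0.12230458) ≈ 0.3497207 ≈ 0.34972.

0.34972


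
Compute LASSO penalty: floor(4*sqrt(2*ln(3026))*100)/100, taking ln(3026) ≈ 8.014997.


ln(3026) ≈ 8.014997.
2*ln(n) ≈ 16.029994.
sqrt(2*ln(n)) ≈ sqrt(16.029994) ≈ 4.003747.
lambda ≈ 4*4.003747 = 16.014988.
floor(lambda*100)/100 = 16.01.

16.01


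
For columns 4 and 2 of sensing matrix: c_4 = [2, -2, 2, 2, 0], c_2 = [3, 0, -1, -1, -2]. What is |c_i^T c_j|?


Inner product: 2*3 + -2*0 + 2*-1 + 2*-1 + 0*-2
Products: [6, 0, -2, -2, 0]
Sum = 2.
|dot| = 2.

2


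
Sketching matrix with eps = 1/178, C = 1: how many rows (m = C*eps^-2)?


1/eps = 178.
(1/eps)^2 = 31684.
m = 1*31684 = 31684.

31684


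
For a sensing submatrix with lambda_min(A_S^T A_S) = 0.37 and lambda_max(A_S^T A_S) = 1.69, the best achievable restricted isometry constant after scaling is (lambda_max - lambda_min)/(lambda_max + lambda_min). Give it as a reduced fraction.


lambda_max - lambda_min = 1.69 - 0.37 = 1.32.
lambda_max + lambda_min = 1.69 + 0.37 = 2.06.
delta = 1.32/2.06 = 132/206 = 66/103.

66/103


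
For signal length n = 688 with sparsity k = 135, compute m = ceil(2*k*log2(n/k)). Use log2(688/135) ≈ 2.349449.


log2(n/k) = log2(688/135) ≈ 2.349449.
2*k*log2(n/k) ≈ 2*135*2.349449 = 634.35123.
m = ceil(634.35123) = 635.

635


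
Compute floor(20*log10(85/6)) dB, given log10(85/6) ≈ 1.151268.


||x||/||e|| = 85/6.
log10(85/6) ≈ 1.151268.
20*log10(||x||/||e||) ≈ 20*1.151268 = 23.02536.
floor(23.02536) = 23.

23


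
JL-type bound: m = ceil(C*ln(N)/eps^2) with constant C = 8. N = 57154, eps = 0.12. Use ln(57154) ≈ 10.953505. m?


ln(57154) ≈ 10.953505.
eps^2 = 0.12^2 = 0.0144.
C*ln(N)/eps^2 ≈ 8*10.953505/0.0144 ≈ 6085.2806.
m = ceil(6085.2806) = 6086.

6086


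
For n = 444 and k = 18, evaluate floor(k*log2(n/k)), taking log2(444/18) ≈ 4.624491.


log2(n/k) = log2(444/18) ≈ 4.624491.
k*log2(n/k) ≈ 18*4.624491 = 83.240838.
floor(83.240838) = 83.

83


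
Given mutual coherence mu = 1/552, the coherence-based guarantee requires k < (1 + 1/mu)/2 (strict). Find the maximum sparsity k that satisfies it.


1/mu = 552.
1 + 1/mu = 553.
(1 + 1/mu)/2 = 276.5 is not an integer, so k_max = floor(276.5) = 276.

276


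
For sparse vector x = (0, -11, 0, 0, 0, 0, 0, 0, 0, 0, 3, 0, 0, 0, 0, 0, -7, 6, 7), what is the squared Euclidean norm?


Non-zero entries: [(1, -11), (10, 3), (16, -7), (17, 6), (18, 7)]
Squares: [121, 9, 49, 36, 49]
||x||_2^2 = sum = 264.

264


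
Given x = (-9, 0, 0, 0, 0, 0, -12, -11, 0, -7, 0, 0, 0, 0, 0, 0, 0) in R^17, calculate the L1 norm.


Non-zero entries: [(0, -9), (6, -12), (7, -11), (9, -7)]
Absolute values: [9, 12, 11, 7]
||x||_1 = sum = 39.

39


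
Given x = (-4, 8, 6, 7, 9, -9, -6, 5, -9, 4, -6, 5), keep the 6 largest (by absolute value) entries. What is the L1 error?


Sorted |x_i| descending: [9, 9, 9, 8, 7, 6, 6, 6, 5, 5, 4, 4]
Keep top 6: [9, 9, 9, 8, 7, 6]
Tail entries: [6, 6, 5, 5, 4, 4]
L1 error = sum of tail = 30.

30


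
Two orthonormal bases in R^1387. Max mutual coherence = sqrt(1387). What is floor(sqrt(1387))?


37^2 = 1369 <= 1387 < 1444 = 38^2, so 37 <= sqrt(1387) < 38.
floor(sqrt(1387)) = 37.

37


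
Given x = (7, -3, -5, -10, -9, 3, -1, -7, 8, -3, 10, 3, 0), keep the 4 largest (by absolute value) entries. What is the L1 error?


Sorted |x_i| descending: [10, 10, 9, 8, 7, 7, 5, 3, 3, 3, 3, 1, 0]
Keep top 4: [10, 10, 9, 8]
Tail entries: [7, 7, 5, 3, 3, 3, 3, 1, 0]
L1 error = sum of tail = 32.

32


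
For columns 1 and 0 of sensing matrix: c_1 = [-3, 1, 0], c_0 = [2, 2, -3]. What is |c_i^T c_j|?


Inner product: -3*2 + 1*2 + 0*-3
Products: [-6, 2, 0]
Sum = -4.
|dot| = 4.

4


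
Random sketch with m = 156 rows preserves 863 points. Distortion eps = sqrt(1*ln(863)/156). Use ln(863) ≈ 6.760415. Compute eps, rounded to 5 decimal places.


ln(863) ≈ 6.760415.
1*ln(N)/m ≈ 1*6.760415/156 ≈ 0.04333599.
eps = sqrt(0.04333599) ≈ 0.208173 ≈ 0.20817.

0.20817


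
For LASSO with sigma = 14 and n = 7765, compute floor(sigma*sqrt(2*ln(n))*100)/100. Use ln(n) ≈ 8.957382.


ln(7765) ≈ 8.957382.
2*ln(n) ≈ 17.914764.
sqrt(2*ln(n)) ≈ sqrt(17.914764) ≈ 4.232584.
lambda ≈ 14*4.232584 = 59.256176.
floor(lambda*100)/100 = 59.25.

59.25


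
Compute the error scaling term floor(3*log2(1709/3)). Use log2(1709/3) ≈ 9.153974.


log2(n/k) = log2(1709/3) ≈ 9.153974.
k*log2(n/k) ≈ 3*9.153974 = 27.461922.
floor(27.461922) = 27.

27


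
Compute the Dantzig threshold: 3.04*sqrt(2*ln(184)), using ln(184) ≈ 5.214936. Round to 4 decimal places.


ln(184) ≈ 5.214936.
2*ln(n) ≈ 10.429872.
sqrt(2*ln(n)) ≈ sqrt(10.429872) ≈ 3.229531.
threshold ≈ 3.04*3.229531 = 9.81777424 ≈ 9.8178.

9.8178


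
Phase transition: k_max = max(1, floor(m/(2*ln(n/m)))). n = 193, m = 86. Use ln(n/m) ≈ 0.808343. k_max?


n/m = 193/86.
ln(n/m) ≈ 0.808343.
2*ln(n/m) ≈ 1.616686.
m/(2*ln(n/m)) ≈ 86/1.616686 ≈ 53.1952.
floor = 53.
k_max = max(1, 53) = 53.

53


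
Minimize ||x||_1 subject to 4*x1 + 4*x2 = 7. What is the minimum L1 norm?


Axis intercepts:
  x1 = 7/4, x2 = 0: L1 = 7/4
  x1 = 0, x2 = 7/4: L1 = 7/4
x* = (7/4, 0)
||x*||_1 = 7/4.

7/4


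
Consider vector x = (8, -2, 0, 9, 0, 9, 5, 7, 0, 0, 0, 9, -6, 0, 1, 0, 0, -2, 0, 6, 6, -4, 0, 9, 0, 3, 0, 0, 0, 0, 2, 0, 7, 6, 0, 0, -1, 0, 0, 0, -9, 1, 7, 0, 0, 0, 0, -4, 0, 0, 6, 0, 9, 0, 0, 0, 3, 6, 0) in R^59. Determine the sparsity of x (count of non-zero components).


Non-zero positions: [0, 1, 3, 5, 6, 7, 11, 12, 14, 17, 19, 20, 21, 23, 25, 30, 32, 33, 36, 40, 41, 42, 47, 50, 52, 56, 57].
Sparsity = 27.

27


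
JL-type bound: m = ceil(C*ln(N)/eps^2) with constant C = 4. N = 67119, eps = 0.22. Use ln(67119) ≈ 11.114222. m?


ln(67119) ≈ 11.114222.
eps^2 = 0.22^2 = 0.0484.
C*ln(N)/eps^2 ≈ 4*11.114222/0.0484 ≈ 918.5307.
m = ceil(918.5307) = 919.

919


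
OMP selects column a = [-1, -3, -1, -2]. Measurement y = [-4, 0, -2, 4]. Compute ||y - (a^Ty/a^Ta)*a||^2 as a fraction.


a^T a = 15.
a^T y = -2.
coeff = -2/15 = -2/15.
||r||^2 = 536/15.

536/15


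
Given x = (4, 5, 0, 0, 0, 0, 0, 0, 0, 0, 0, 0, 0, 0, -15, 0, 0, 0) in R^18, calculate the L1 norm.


Non-zero entries: [(0, 4), (1, 5), (14, -15)]
Absolute values: [4, 5, 15]
||x||_1 = sum = 24.

24


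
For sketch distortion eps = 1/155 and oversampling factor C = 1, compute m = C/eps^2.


1/eps = 155.
(1/eps)^2 = 24025.
m = 1*24025 = 24025.

24025


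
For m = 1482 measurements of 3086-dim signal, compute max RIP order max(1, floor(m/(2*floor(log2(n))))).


floor(log2(3086)) = 11.
2*11 = 22.
m/(2*floor(log2(n))) = 1482/22 ≈ 67.3636.
floor = 67.
k = max(1, 67) = 67.

67


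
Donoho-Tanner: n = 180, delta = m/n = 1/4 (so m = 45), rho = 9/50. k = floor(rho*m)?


m = 1/4*180 = 45.
rho = 9/50.
rho*m = 9/50*45 = 8.1.
k = floor(8.1) = 8.

8


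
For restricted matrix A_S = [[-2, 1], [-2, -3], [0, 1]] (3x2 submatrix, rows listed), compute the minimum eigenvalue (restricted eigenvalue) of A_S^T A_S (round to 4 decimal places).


A_S^T A_S = [[8, 4], [4, 11]].
trace = 19.
det = 72.
disc = trace^2 - 4*det = 361 - 4*72 = 73.
sqrt(73) ≈ 8.544004.
lam_min = (19 - sqrt(73))/2 ≈ (19 - 8.544004)/2 = 5.227998 ≈ 5.2280.

5.2280


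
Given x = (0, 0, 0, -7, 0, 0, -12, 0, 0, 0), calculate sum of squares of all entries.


Non-zero entries: [(3, -7), (6, -12)]
Squares: [49, 144]
||x||_2^2 = sum = 193.

193


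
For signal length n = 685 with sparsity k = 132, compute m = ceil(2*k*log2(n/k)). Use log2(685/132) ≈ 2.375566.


log2(n/k) = log2(685/132) ≈ 2.375566.
2*k*log2(n/k) ≈ 2*132*2.375566 = 627.149424.
m = ceil(627.149424) = 628.

628


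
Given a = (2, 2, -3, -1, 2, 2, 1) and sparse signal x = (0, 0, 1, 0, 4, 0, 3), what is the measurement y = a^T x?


Non-zero terms: ['-3*1', '2*4', '1*3']
Products: [-3, 8, 3]
y = sum = 8.

8


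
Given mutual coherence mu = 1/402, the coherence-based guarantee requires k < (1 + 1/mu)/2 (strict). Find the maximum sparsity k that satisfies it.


1/mu = 402.
1 + 1/mu = 403.
(1 + 1/mu)/2 = 201.5 is not an integer, so k_max = floor(201.5) = 201.

201


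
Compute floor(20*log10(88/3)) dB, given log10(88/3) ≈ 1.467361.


||x||/||e|| = 88/3.
log10(88/3) ≈ 1.467361.
20*log10(||x||/||e||) ≈ 20*1.467361 = 29.34722.
floor(29.34722) = 29.

29


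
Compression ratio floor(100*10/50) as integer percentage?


100*m/n = 100*10/50 ≈ 20.0.
floor = 20.

20


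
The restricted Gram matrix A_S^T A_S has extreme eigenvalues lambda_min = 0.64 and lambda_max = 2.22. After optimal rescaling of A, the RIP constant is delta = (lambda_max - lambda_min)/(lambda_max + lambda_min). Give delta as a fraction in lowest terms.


lambda_max - lambda_min = 2.22 - 0.64 = 1.58.
lambda_max + lambda_min = 2.22 + 0.64 = 2.86.
delta = 1.58/2.86 = 158/286 = 79/143.

79/143


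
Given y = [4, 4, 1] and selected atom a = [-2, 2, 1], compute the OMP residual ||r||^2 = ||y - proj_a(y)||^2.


a^T a = 9.
a^T y = 1.
coeff = 1/9 = 1/9.
||r||^2 = 296/9.

296/9


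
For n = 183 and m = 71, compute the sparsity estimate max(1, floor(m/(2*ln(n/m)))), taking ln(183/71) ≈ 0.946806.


n/m = 183/71.
ln(n/m) ≈ 0.946806.
2*ln(n/m) ≈ 1.893612.
m/(2*ln(n/m)) ≈ 71/1.893612 ≈ 37.4945.
floor = 37.
k_max = max(1, 37) = 37.

37


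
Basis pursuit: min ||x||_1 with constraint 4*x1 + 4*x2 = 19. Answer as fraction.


Axis intercepts:
  x1 = 19/4, x2 = 0: L1 = 19/4
  x1 = 0, x2 = 19/4: L1 = 19/4
x* = (19/4, 0)
||x*||_1 = 19/4.

19/4


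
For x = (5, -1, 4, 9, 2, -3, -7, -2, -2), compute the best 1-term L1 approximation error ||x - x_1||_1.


Sorted |x_i| descending: [9, 7, 5, 4, 3, 2, 2, 2, 1]
Keep top 1: [9]
Tail entries: [7, 5, 4, 3, 2, 2, 2, 1]
L1 error = sum of tail = 26.

26


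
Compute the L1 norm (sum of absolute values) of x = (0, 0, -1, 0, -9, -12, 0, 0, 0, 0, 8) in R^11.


Non-zero entries: [(2, -1), (4, -9), (5, -12), (10, 8)]
Absolute values: [1, 9, 12, 8]
||x||_1 = sum = 30.

30


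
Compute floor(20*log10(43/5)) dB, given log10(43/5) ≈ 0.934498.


||x||/||e|| = 43/5.
log10(43/5) ≈ 0.934498.
20*log10(||x||/||e||) ≈ 20*0.934498 = 18.68996.
floor(18.68996) = 18.

18


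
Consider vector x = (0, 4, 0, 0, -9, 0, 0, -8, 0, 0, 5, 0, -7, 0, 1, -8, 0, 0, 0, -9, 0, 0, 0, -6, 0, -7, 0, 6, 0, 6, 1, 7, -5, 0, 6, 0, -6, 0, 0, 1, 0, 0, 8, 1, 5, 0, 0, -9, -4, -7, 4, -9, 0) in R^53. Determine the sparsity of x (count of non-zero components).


Non-zero positions: [1, 4, 7, 10, 12, 14, 15, 19, 23, 25, 27, 29, 30, 31, 32, 34, 36, 39, 42, 43, 44, 47, 48, 49, 50, 51].
Sparsity = 26.

26


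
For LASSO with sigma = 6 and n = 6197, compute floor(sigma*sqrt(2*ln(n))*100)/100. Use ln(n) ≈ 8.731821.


ln(6197) ≈ 8.731821.
2*ln(n) ≈ 17.463642.
sqrt(2*ln(n)) ≈ sqrt(17.463642) ≈ 4.178952.
lambda ≈ 6*4.178952 = 25.073712.
floor(lambda*100)/100 = 25.07.

25.07
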